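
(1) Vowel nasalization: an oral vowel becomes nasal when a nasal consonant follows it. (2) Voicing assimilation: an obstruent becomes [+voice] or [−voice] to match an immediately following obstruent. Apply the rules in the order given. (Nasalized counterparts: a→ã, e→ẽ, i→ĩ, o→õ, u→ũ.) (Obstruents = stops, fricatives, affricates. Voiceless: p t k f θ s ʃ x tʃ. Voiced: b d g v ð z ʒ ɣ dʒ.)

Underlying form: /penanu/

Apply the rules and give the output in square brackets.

[pẽnãnu]

Rule 1: /e/ before nasal /n/ → [ẽ]
Rule 1: /a/ before nasal /n/ → [ã]
After rule 1: pẽnãnu
Rule 2: no segment meets the rule's conditions; no change.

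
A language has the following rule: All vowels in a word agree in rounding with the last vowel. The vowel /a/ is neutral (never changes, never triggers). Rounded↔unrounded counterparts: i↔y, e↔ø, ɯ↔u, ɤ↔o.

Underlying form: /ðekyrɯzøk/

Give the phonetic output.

[ðøkyruzøk]

/e/ harmonizes with /ø/ ([+round]) → [ø]
/ɯ/ harmonizes with /ø/ ([+round]) → [u]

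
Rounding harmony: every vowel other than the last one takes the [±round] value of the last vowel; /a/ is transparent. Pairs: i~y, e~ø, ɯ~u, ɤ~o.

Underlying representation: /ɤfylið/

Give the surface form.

[ɤfilið]

/y/ harmonizes with /i/ ([-round]) → [i]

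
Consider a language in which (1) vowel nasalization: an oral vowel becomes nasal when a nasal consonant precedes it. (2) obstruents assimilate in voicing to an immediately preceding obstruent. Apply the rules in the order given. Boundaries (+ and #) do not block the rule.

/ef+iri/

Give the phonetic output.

Rule 1: no segment meets the rule's conditions; no change.
After rule 1: ef+iri
Rule 2: no segment meets the rule's conditions; no change.

[ef+iri]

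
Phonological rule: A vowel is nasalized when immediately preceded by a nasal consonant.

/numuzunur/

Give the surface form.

[nũmũzunũr]

/u/ after nasal /n/ → [ũ]
/u/ after nasal /m/ → [ũ]
/u/ after nasal /n/ → [ũ]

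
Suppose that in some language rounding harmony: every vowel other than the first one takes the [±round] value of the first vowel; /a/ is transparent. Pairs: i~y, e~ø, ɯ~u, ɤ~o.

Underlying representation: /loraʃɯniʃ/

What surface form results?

/ɯ/ harmonizes with /o/ ([+round]) → [u]
/i/ harmonizes with /o/ ([+round]) → [y]

[loraʃunyʃ]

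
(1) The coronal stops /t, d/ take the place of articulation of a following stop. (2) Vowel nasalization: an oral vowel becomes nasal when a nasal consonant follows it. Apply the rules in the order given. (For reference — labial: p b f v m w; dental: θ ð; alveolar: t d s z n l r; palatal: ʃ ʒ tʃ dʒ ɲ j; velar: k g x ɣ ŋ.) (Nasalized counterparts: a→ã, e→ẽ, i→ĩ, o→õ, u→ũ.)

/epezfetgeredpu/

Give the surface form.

Rule 1: /t/ before /g/ (velar) → [k]
Rule 1: /d/ before /p/ (labial) → [b]
After rule 1: epezfekgerebpu
Rule 2: no segment meets the rule's conditions; no change.

[epezfekgerebpu]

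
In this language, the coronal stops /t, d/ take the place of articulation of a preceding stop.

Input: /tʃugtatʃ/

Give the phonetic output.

[tʃugkatʃ]

/t/ after /g/ (velar) → [k]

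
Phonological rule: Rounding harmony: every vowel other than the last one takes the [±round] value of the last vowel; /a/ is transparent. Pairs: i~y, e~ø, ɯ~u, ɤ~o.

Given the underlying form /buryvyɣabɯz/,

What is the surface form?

/u/ harmonizes with /ɯ/ ([-round]) → [ɯ]
/y/ harmonizes with /ɯ/ ([-round]) → [i]
/y/ harmonizes with /ɯ/ ([-round]) → [i]

[bɯriviɣabɯz]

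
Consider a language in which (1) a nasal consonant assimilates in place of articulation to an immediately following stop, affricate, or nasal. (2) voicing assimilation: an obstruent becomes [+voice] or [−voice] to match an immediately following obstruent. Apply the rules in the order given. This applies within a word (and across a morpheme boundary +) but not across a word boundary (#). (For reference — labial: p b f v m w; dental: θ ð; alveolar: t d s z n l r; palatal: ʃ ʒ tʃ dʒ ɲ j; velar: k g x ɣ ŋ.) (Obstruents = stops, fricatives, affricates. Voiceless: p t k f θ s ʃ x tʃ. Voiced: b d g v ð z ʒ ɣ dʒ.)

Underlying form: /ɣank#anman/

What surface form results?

[ɣaŋk#amman]

Rule 1: /n/ before /k/ (velar) → [ŋ]
Rule 1: /n/ before /m/ (labial) → [m]
After rule 1: ɣaŋk#amman
Rule 2: no segment meets the rule's conditions; no change.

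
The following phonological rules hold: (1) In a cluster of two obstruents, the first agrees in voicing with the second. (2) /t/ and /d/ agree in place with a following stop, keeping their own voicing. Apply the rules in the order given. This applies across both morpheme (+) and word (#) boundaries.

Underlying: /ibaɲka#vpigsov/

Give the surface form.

Rule 1: /v/ before /p/ (voiceless) → [f]
Rule 1: /g/ before /s/ (voiceless) → [k]
After rule 1: ibaɲka#fpiksov
Rule 2: no segment meets the rule's conditions; no change.

[ibaɲka#fpiksov]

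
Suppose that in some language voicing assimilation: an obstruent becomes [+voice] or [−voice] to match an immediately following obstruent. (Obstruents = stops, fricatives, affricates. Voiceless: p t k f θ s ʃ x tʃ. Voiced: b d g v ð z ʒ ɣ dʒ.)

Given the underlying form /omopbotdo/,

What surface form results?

[omobboddo]

/p/ before /b/ (voiced) → [b]
/t/ before /d/ (voiced) → [d]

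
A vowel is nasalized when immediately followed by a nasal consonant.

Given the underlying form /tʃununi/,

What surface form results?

[tʃũnũni]

/u/ before nasal /n/ → [ũ]
/u/ before nasal /n/ → [ũ]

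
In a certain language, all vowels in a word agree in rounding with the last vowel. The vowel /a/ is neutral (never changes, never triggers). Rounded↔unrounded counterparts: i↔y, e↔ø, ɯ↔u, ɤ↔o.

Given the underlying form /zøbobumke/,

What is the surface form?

/ø/ harmonizes with /e/ ([-round]) → [e]
/o/ harmonizes with /e/ ([-round]) → [ɤ]
/u/ harmonizes with /e/ ([-round]) → [ɯ]

[zebɤbɯmke]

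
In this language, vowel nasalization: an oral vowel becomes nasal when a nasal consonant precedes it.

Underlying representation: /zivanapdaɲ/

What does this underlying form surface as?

[zivanãpdaɲ]

/a/ after nasal /n/ → [ã]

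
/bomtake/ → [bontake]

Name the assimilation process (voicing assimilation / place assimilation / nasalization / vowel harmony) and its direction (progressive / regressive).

place assimilation, regressive

/m/→[n].
Each target copies a feature from the following segment, so the direction is regressive.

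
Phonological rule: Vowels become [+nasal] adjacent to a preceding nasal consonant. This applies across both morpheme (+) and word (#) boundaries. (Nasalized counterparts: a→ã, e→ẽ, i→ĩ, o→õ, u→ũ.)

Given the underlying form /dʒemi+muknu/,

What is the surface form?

/i/ after nasal /m/ → [ĩ]
/u/ after nasal /m/ → [ũ]
/u/ after nasal /n/ → [ũ]

[dʒemĩ+mũknũ]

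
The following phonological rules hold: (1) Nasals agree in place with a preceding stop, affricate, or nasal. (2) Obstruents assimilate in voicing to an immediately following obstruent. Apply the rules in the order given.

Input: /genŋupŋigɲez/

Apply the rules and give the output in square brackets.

[gennupmigŋez]

Rule 1: /ŋ/ after /n/ (alveolar) → [n]
Rule 1: /ŋ/ after /p/ (labial) → [m]
Rule 1: /ɲ/ after /g/ (velar) → [ŋ]
After rule 1: gennupmigŋez
Rule 2: no segment meets the rule's conditions; no change.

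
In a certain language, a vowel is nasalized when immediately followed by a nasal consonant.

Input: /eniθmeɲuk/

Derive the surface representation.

/e/ before nasal /n/ → [ẽ]
/e/ before nasal /ɲ/ → [ẽ]

[ẽniθmẽɲuk]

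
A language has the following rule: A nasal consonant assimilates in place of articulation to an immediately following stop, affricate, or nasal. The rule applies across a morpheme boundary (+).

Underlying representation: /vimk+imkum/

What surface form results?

/m/ before /k/ (velar) → [ŋ]
/m/ before /k/ (velar) → [ŋ]

[viŋk+iŋkum]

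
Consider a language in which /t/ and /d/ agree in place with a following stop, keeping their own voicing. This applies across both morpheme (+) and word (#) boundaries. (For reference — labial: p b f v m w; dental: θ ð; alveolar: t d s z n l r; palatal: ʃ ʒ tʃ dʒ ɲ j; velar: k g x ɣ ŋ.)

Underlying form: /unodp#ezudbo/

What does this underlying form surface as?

/d/ before /p/ (labial) → [b]
/d/ before /b/ (labial) → [b]

[unobp#ezubbo]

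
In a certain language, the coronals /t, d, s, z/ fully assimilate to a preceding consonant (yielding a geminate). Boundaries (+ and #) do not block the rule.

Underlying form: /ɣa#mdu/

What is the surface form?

[ɣa#mmu]

/d/ after /m/ → [m] (total assimilation)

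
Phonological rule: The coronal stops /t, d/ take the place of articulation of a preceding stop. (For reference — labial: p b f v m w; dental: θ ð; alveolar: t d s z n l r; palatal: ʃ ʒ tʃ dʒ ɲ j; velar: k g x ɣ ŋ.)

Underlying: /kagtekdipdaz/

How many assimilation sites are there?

/t/ after /g/ (velar) → [k]
/d/ after /k/ (velar) → [g]
/d/ after /p/ (labial) → [b]
3 segments change.

3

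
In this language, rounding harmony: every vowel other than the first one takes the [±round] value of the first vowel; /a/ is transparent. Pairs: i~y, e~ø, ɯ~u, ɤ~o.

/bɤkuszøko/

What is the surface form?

[bɤkɯszekɤ]

/u/ harmonizes with /ɤ/ ([-round]) → [ɯ]
/ø/ harmonizes with /ɤ/ ([-round]) → [e]
/o/ harmonizes with /ɤ/ ([-round]) → [ɤ]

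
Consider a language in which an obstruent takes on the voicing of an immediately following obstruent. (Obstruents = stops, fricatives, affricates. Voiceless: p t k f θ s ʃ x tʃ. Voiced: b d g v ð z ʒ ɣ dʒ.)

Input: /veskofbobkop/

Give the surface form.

/f/ before /b/ (voiced) → [v]
/b/ before /k/ (voiceless) → [p]

[veskovbopkop]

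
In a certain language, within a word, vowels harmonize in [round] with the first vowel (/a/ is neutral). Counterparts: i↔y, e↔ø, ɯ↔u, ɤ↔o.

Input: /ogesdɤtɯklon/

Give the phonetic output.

[ogøsdotuklon]

/e/ harmonizes with /o/ ([+round]) → [ø]
/ɤ/ harmonizes with /o/ ([+round]) → [o]
/ɯ/ harmonizes with /o/ ([+round]) → [u]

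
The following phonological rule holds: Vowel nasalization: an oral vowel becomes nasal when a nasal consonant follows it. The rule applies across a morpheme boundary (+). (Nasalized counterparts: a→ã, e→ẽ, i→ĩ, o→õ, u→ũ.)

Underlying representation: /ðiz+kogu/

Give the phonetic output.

[ðiz+kogu]

no segment meets the rule's conditions; no change.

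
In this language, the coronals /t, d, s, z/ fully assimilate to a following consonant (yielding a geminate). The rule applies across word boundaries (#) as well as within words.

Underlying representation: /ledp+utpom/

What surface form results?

/d/ before /p/ → [p] (total assimilation)
/t/ before /p/ → [p] (total assimilation)

[lepp+uppom]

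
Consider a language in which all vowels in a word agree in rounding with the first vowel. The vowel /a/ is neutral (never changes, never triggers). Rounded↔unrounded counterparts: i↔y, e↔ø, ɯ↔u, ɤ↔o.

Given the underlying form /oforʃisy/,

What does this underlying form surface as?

/i/ harmonizes with /o/ ([+round]) → [y]

[oforʃysy]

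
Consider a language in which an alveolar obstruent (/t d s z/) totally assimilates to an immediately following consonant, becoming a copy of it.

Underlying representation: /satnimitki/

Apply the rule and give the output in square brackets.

/t/ before /n/ → [n] (total assimilation)
/t/ before /k/ → [k] (total assimilation)

[sannimikki]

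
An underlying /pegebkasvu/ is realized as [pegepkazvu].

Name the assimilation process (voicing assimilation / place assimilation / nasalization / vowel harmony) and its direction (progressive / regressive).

/b/→[p] /s/→[z].
Each target copies a feature from the following segment, so the direction is regressive.

voicing assimilation, regressive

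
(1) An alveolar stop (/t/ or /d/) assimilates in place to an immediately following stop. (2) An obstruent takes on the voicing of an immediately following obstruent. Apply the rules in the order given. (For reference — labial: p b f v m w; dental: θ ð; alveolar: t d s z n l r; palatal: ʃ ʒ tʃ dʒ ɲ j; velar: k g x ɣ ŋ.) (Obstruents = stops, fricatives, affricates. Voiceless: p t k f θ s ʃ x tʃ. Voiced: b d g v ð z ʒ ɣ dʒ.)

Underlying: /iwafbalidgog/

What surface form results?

Rule 1: /d/ before /g/ (velar) → [g]
After rule 1: iwafbaliggog
Rule 2: /f/ before /b/ (voiced) → [v]

[iwavbaliggog]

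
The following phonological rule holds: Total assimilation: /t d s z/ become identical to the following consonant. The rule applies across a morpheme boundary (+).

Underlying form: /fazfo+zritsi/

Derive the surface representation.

[faffo+rrissi]

/z/ before /f/ → [f] (total assimilation)
/z/ before /r/ → [r] (total assimilation)
/t/ before /s/ → [s] (total assimilation)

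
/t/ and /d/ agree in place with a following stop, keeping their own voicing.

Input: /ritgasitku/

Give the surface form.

/t/ before /g/ (velar) → [k]
/t/ before /k/ (velar) → [k]

[rikgasikku]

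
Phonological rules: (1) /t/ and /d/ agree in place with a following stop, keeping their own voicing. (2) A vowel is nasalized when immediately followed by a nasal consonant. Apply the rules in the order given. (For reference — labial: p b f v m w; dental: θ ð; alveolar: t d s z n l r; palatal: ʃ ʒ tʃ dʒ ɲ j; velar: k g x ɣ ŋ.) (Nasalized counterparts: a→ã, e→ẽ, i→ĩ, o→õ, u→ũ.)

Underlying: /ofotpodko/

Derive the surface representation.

Rule 1: /t/ before /p/ (labial) → [p]
Rule 1: /d/ before /k/ (velar) → [g]
After rule 1: ofoppogko
Rule 2: no segment meets the rule's conditions; no change.

[ofoppogko]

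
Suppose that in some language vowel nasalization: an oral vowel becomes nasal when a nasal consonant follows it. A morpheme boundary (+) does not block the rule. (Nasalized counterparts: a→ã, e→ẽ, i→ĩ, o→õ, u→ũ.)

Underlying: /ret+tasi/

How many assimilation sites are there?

No segment meets the rule's conditions.

0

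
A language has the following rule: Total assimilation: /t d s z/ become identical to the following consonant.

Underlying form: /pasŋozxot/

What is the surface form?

/s/ before /ŋ/ → [ŋ] (total assimilation)
/z/ before /x/ → [x] (total assimilation)

[paŋŋoxxot]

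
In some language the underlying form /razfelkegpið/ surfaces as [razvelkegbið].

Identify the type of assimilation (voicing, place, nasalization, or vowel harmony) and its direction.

voicing assimilation, progressive

/f/→[v] /p/→[b].
Each target copies a feature from the preceding segment, so the direction is progressive.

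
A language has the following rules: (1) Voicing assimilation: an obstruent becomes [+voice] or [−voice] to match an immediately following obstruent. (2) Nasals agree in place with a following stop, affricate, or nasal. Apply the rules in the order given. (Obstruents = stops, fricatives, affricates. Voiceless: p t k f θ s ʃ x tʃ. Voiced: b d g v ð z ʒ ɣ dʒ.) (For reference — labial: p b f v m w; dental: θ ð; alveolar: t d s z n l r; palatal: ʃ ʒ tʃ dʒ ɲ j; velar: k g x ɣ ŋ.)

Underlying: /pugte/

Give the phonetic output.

[pukte]

Rule 1: /g/ before /t/ (voiceless) → [k]
After rule 1: pukte
Rule 2: no segment meets the rule's conditions; no change.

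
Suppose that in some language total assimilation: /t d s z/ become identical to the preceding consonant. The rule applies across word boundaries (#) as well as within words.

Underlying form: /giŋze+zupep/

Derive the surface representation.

[giŋŋe+zupep]

/z/ after /ŋ/ → [ŋ] (total assimilation)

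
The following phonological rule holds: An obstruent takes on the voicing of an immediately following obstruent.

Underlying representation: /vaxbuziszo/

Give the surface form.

[vaɣbuzizzo]

/x/ before /b/ (voiced) → [ɣ]
/s/ before /z/ (voiced) → [z]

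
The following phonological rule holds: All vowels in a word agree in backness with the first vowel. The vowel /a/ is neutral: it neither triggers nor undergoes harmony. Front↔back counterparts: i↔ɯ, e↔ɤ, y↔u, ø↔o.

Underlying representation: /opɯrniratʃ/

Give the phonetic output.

/i/ harmonizes with /o/ ([+back]) → [ɯ]

[opɯrnɯratʃ]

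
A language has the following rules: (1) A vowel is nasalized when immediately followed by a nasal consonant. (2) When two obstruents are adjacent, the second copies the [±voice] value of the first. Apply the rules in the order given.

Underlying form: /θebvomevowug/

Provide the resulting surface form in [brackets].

Rule 1: /o/ before nasal /m/ → [õ]
After rule 1: θebvõmevowug
Rule 2: no segment meets the rule's conditions; no change.

[θebvõmevowug]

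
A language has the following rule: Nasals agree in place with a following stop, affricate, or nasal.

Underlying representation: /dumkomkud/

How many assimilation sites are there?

/m/ before /k/ (velar) → [ŋ]
/m/ before /k/ (velar) → [ŋ]
2 segments change.

2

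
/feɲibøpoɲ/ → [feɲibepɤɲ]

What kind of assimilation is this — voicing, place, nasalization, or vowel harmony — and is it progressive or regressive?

vowel harmony, progressive

/ø/→[e] /o/→[ɤ].
Vowels agree with the first vowel, so the harmony is progressive.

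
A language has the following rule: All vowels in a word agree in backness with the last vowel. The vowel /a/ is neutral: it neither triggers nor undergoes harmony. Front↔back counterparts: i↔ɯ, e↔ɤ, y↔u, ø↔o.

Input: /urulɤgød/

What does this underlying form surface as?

/u/ harmonizes with /ø/ ([-back]) → [y]
/u/ harmonizes with /ø/ ([-back]) → [y]
/ɤ/ harmonizes with /ø/ ([-back]) → [e]

[yrylegød]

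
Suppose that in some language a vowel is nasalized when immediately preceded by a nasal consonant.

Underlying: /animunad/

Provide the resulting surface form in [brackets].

[anĩmũnãd]

/i/ after nasal /n/ → [ĩ]
/u/ after nasal /m/ → [ũ]
/a/ after nasal /n/ → [ã]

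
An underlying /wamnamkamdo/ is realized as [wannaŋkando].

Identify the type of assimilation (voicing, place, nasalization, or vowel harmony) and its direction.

place assimilation, regressive

/m/→[n] /m/→[ŋ] /m/→[n].
Each target copies a feature from the following segment, so the direction is regressive.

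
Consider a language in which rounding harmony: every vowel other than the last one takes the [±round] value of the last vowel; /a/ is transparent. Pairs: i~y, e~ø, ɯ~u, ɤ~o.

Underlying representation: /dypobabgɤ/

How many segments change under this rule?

/y/ harmonizes with /ɤ/ ([-round]) → [i]
/o/ harmonizes with /ɤ/ ([-round]) → [ɤ]
2 segments change.

2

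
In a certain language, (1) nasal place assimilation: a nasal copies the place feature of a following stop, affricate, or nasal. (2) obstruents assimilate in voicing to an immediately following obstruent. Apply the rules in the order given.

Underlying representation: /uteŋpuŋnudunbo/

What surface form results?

[utempunnudumbo]

Rule 1: /ŋ/ before /p/ (labial) → [m]
Rule 1: /ŋ/ before /n/ (alveolar) → [n]
Rule 1: /n/ before /b/ (labial) → [m]
After rule 1: utempunnudumbo
Rule 2: no segment meets the rule's conditions; no change.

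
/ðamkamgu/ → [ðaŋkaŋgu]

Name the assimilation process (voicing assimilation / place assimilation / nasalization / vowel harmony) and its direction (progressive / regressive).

/m/→[ŋ] /m/→[ŋ].
Each target copies a feature from the following segment, so the direction is regressive.

place assimilation, regressive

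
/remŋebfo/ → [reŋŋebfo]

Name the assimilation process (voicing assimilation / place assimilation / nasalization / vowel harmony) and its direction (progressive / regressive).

place assimilation, regressive

/m/→[ŋ].
Each target copies a feature from the following segment, so the direction is regressive.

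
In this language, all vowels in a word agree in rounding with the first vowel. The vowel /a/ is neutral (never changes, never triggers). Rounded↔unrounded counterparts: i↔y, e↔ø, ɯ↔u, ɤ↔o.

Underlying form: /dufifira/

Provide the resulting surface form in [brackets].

[dufyfyra]

/i/ harmonizes with /u/ ([+round]) → [y]
/i/ harmonizes with /u/ ([+round]) → [y]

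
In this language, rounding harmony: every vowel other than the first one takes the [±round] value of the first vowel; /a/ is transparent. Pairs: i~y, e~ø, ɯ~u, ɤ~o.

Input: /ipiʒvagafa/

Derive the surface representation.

no segment meets the rule's conditions; no change.

[ipiʒvagafa]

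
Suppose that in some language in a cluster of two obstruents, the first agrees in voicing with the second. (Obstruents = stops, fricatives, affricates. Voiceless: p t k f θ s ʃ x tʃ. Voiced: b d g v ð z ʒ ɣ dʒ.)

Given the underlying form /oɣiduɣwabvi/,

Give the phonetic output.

[oɣiduɣwabvi]

no segment meets the rule's conditions; no change.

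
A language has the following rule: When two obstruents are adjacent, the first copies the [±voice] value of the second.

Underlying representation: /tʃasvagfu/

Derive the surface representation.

[tʃazvakfu]

/s/ before /v/ (voiced) → [z]
/g/ before /f/ (voiceless) → [k]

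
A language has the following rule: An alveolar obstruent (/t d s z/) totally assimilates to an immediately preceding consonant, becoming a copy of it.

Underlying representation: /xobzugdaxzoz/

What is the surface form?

[xobbuggaxxoz]

/z/ after /b/ → [b] (total assimilation)
/d/ after /g/ → [g] (total assimilation)
/z/ after /x/ → [x] (total assimilation)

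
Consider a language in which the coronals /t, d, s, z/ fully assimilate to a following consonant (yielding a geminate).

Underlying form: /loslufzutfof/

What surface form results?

[lollufzuffof]

/s/ before /l/ → [l] (total assimilation)
/t/ before /f/ → [f] (total assimilation)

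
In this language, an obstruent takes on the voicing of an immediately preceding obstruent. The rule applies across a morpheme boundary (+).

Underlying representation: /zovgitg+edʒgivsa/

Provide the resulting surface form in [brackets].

/g/ after /t/ (voiceless) → [k]
/s/ after /v/ (voiced) → [z]

[zovgitk+edʒgivza]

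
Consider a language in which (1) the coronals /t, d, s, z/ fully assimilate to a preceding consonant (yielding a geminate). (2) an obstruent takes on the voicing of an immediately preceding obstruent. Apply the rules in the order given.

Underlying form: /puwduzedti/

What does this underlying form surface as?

[puwwuzeddi]

Rule 1: /d/ after /w/ → [w] (total assimilation)
Rule 1: /t/ after /d/ → [d] (total assimilation)
After rule 1: puwwuzeddi
Rule 2: no segment meets the rule's conditions; no change.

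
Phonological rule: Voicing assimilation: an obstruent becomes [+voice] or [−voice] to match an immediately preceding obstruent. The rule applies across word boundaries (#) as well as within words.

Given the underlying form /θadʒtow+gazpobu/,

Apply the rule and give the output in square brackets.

[θadʒdow+gazbobu]

/t/ after /dʒ/ (voiced) → [d]
/p/ after /z/ (voiced) → [b]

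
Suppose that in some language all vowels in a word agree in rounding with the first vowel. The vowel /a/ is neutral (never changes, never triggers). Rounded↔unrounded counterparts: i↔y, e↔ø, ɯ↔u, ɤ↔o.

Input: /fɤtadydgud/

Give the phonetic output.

/y/ harmonizes with /ɤ/ ([-round]) → [i]
/u/ harmonizes with /ɤ/ ([-round]) → [ɯ]

[fɤtadidgɯd]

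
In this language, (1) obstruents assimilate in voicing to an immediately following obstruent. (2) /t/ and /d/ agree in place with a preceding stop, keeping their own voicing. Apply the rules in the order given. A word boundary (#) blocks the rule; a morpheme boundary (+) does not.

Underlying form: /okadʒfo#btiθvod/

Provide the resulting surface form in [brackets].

[okatʃfo#ppiðvod]

Rule 1: /dʒ/ before /f/ (voiceless) → [tʃ]
Rule 1: /b/ before /t/ (voiceless) → [p]
Rule 1: /θ/ before /v/ (voiced) → [ð]
After rule 1: okatʃfo#ptiðvod
Rule 2: /t/ after /p/ (labial) → [p]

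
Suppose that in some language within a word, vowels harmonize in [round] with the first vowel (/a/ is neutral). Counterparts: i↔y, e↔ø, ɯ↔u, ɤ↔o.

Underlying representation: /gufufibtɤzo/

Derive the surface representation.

/i/ harmonizes with /u/ ([+round]) → [y]
/ɤ/ harmonizes with /u/ ([+round]) → [o]

[gufufybtozo]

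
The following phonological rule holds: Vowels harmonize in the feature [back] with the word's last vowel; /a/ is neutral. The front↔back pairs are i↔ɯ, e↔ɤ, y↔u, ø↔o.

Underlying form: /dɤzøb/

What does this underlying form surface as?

[dezøb]

/ɤ/ harmonizes with /ø/ ([-back]) → [e]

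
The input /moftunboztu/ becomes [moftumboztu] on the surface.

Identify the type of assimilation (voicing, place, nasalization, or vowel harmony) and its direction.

place assimilation, regressive

/n/→[m].
Each target copies a feature from the following segment, so the direction is regressive.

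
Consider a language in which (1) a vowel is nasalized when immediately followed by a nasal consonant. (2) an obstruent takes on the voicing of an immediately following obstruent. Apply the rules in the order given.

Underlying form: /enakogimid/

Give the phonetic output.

[ẽnakogĩmid]

Rule 1: /e/ before nasal /n/ → [ẽ]
Rule 1: /i/ before nasal /m/ → [ĩ]
After rule 1: ẽnakogĩmid
Rule 2: no segment meets the rule's conditions; no change.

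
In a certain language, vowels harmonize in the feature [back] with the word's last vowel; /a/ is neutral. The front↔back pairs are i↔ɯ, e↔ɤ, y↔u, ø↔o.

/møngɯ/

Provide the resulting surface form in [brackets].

/ø/ harmonizes with /ɯ/ ([+back]) → [o]

[mongɯ]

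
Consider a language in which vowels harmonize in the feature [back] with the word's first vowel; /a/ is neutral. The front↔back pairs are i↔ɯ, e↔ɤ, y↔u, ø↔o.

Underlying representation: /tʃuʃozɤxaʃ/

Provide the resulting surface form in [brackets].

no segment meets the rule's conditions; no change.

[tʃuʃozɤxaʃ]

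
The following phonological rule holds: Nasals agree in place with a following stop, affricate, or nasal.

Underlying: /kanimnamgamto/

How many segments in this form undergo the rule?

/m/ before /n/ (alveolar) → [n]
/m/ before /g/ (velar) → [ŋ]
/m/ before /t/ (alveolar) → [n]
3 segments change.

3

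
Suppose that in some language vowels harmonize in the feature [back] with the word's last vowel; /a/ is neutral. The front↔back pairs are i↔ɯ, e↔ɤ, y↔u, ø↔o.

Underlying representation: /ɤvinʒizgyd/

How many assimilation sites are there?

/ɤ/ harmonizes with /y/ ([-back]) → [e]
1 segment changes.

1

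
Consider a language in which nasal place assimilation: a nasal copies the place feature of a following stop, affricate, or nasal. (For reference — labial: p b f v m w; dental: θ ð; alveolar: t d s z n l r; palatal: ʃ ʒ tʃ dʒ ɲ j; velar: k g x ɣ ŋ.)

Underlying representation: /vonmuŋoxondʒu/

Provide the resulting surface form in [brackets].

[vommuŋoxoɲdʒu]

/n/ before /m/ (labial) → [m]
/n/ before /dʒ/ (palatal) → [ɲ]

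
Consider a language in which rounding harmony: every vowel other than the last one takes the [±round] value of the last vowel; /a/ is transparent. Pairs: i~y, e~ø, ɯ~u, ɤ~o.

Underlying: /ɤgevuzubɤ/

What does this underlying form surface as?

[ɤgevɯzɯbɤ]

/u/ harmonizes with /ɤ/ ([-round]) → [ɯ]
/u/ harmonizes with /ɤ/ ([-round]) → [ɯ]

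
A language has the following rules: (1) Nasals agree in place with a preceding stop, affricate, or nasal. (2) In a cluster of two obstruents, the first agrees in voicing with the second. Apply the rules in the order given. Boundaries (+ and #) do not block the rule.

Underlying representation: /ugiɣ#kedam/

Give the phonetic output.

[ugix#kedam]

Rule 1: no segment meets the rule's conditions; no change.
After rule 1: ugiɣ#kedam
Rule 2: /ɣ/ before /k/ (voiceless) → [x]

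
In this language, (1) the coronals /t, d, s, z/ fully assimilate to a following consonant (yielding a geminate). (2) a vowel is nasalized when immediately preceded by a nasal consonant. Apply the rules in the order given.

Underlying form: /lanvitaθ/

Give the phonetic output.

Rule 1: no segment meets the rule's conditions; no change.
After rule 1: lanvitaθ
Rule 2: no segment meets the rule's conditions; no change.

[lanvitaθ]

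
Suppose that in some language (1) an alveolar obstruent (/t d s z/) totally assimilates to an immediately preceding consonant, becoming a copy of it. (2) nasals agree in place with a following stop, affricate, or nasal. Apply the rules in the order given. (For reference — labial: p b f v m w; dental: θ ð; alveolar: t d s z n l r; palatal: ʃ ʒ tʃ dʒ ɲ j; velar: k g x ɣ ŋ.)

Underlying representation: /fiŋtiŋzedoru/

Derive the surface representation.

[fiŋŋiŋŋedoru]

Rule 1: /t/ after /ŋ/ → [ŋ] (total assimilation)
Rule 1: /z/ after /ŋ/ → [ŋ] (total assimilation)
After rule 1: fiŋŋiŋŋedoru
Rule 2: no segment meets the rule's conditions; no change.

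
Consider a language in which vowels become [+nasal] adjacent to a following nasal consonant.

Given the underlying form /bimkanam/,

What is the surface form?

[bĩmkãnãm]

/i/ before nasal /m/ → [ĩ]
/a/ before nasal /n/ → [ã]
/a/ before nasal /m/ → [ã]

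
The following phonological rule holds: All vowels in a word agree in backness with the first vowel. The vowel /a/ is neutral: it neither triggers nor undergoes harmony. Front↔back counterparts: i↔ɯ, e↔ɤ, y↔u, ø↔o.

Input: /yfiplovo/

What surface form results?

[yfipløvø]

/o/ harmonizes with /y/ ([-back]) → [ø]
/o/ harmonizes with /y/ ([-back]) → [ø]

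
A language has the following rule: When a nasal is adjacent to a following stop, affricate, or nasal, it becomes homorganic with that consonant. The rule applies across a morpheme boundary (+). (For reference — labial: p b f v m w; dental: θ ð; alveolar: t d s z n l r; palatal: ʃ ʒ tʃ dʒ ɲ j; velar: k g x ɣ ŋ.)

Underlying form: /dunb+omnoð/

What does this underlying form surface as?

[dumb+onnoð]

/n/ before /b/ (labial) → [m]
/m/ before /n/ (alveolar) → [n]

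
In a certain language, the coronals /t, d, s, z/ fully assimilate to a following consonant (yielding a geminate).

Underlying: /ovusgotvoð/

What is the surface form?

/s/ before /g/ → [g] (total assimilation)
/t/ before /v/ → [v] (total assimilation)

[ovuggovvoð]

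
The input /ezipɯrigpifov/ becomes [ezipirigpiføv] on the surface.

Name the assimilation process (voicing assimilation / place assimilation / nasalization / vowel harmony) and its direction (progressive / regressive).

vowel harmony, progressive

/ɯ/→[i] /o/→[ø].
Vowels agree with the first vowel, so the harmony is progressive.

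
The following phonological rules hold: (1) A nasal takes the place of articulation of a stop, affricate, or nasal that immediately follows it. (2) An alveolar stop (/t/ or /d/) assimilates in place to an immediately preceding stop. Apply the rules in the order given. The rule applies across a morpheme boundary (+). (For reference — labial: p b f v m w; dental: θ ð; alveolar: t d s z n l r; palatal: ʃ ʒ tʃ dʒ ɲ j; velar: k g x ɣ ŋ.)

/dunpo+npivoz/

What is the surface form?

Rule 1: /n/ before /p/ (labial) → [m]
Rule 1: /n/ before /p/ (labial) → [m]
After rule 1: dumpo+mpivoz
Rule 2: no segment meets the rule's conditions; no change.

[dumpo+mpivoz]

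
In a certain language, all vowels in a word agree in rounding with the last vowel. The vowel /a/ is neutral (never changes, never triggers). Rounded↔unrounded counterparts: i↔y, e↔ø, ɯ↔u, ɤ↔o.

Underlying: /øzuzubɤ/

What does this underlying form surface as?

/ø/ harmonizes with /ɤ/ ([-round]) → [e]
/u/ harmonizes with /ɤ/ ([-round]) → [ɯ]
/u/ harmonizes with /ɤ/ ([-round]) → [ɯ]

[ezɯzɯbɤ]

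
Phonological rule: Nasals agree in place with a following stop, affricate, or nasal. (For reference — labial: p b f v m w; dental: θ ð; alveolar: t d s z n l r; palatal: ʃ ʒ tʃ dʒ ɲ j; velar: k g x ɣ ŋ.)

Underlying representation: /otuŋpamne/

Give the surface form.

/ŋ/ before /p/ (labial) → [m]
/m/ before /n/ (alveolar) → [n]

[otumpanne]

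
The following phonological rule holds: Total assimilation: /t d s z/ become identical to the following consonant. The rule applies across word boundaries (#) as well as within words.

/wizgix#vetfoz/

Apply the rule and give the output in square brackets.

[wiggix#veffoz]

/z/ before /g/ → [g] (total assimilation)
/t/ before /f/ → [f] (total assimilation)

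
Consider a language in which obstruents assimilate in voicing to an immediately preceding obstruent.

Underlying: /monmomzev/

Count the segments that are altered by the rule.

0

No segment meets the rule's conditions.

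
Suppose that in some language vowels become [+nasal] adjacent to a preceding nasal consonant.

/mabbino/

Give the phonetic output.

[mãbbinõ]

/a/ after nasal /m/ → [ã]
/o/ after nasal /n/ → [õ]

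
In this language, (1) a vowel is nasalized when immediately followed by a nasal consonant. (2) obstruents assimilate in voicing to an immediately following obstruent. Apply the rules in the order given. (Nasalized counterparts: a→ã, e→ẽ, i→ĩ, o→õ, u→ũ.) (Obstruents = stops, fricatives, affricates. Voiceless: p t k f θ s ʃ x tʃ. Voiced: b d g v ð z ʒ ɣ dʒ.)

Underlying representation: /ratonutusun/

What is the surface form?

[ratõnutusũn]

Rule 1: /o/ before nasal /n/ → [õ]
Rule 1: /u/ before nasal /n/ → [ũ]
After rule 1: ratõnutusũn
Rule 2: no segment meets the rule's conditions; no change.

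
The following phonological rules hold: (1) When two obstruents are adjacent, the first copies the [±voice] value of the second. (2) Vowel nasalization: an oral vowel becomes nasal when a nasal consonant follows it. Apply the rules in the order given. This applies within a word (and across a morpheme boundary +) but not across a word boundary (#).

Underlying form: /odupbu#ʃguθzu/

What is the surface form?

Rule 1: /p/ before /b/ (voiced) → [b]
Rule 1: /ʃ/ before /g/ (voiced) → [ʒ]
Rule 1: /θ/ before /z/ (voiced) → [ð]
After rule 1: odubbu#ʒguðzu
Rule 2: no segment meets the rule's conditions; no change.

[odubbu#ʒguðzu]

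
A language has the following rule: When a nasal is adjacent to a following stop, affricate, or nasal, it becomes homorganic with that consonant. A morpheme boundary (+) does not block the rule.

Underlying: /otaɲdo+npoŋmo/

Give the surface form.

/ɲ/ before /d/ (alveolar) → [n]
/n/ before /p/ (labial) → [m]
/ŋ/ before /m/ (labial) → [m]

[otando+mpommo]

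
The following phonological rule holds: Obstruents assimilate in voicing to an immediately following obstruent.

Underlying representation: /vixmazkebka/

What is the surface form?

[vixmaskepka]

/z/ before /k/ (voiceless) → [s]
/b/ before /k/ (voiceless) → [p]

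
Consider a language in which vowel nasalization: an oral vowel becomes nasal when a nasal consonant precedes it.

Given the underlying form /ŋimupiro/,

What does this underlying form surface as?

/i/ after nasal /ŋ/ → [ĩ]
/u/ after nasal /m/ → [ũ]

[ŋĩmũpiro]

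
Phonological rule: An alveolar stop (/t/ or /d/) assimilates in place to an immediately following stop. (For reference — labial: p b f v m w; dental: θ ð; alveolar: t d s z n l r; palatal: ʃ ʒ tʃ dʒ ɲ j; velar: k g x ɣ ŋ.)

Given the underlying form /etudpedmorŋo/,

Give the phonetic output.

[etubpedmorŋo]

/d/ before /p/ (labial) → [b]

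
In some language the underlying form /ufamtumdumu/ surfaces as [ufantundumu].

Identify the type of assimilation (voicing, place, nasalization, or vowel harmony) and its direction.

place assimilation, regressive

/m/→[n] /m/→[n].
Each target copies a feature from the following segment, so the direction is regressive.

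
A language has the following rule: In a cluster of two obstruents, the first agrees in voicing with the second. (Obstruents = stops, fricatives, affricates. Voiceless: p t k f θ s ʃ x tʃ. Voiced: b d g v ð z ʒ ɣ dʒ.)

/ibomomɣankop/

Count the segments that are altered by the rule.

0

No segment meets the rule's conditions.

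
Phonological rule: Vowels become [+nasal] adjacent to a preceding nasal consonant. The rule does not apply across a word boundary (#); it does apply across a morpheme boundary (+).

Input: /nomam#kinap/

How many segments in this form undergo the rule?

3

/o/ after nasal /n/ → [õ]
/a/ after nasal /m/ → [ã]
/a/ after nasal /n/ → [ã]
3 segments change.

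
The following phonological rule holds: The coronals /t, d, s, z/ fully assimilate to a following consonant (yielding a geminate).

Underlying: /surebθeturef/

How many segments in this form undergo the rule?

0

No segment meets the rule's conditions.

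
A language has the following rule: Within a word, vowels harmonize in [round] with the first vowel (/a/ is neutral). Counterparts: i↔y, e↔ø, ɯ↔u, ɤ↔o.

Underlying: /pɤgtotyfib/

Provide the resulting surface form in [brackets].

[pɤgtɤtifib]

/o/ harmonizes with /ɤ/ ([-round]) → [ɤ]
/y/ harmonizes with /ɤ/ ([-round]) → [i]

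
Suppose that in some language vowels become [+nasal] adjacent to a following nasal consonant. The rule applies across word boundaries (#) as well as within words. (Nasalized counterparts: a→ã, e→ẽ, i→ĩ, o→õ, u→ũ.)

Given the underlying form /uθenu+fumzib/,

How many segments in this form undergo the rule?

/e/ before nasal /n/ → [ẽ]
/u/ before nasal /m/ → [ũ]
2 segments change.

2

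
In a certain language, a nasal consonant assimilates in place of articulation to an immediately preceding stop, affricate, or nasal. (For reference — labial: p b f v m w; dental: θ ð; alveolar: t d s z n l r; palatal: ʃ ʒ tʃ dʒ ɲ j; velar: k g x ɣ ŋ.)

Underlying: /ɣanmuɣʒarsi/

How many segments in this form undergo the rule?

1

/m/ after /n/ (alveolar) → [n]
1 segment changes.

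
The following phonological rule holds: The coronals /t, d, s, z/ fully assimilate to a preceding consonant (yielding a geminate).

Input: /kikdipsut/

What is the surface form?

[kikkipput]

/d/ after /k/ → [k] (total assimilation)
/s/ after /p/ → [p] (total assimilation)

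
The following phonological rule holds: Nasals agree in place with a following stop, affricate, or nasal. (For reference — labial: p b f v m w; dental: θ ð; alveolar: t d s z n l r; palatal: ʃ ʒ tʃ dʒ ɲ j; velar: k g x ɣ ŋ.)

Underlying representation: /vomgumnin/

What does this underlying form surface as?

[voŋgunnin]

/m/ before /g/ (velar) → [ŋ]
/m/ before /n/ (alveolar) → [n]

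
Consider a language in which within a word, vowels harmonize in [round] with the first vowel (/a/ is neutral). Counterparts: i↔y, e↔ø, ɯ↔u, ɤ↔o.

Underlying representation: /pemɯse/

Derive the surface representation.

no segment meets the rule's conditions; no change.

[pemɯse]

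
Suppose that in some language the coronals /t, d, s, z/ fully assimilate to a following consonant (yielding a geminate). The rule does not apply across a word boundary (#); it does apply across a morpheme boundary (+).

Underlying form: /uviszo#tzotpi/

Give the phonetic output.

[uvizzo#zzoppi]

/s/ before /z/ → [z] (total assimilation)
/t/ before /z/ → [z] (total assimilation)
/t/ before /p/ → [p] (total assimilation)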